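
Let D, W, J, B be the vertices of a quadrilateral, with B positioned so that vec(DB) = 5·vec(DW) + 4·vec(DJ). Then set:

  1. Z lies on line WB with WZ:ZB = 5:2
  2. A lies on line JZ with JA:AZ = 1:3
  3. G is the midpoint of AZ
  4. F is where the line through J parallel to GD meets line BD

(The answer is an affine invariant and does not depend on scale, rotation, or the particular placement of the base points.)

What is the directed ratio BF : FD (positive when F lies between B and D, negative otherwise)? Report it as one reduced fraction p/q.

BF:FD = -40/27

Choose coordinates D = (0, 0), W = (1, 0), J = (0, 1), B = (5, 4).
1. Z lies on line WB with WZ:ZB = 5:2 ⇒ Z = (27/7, 20/7)
2. A lies on line JZ with JA:AZ = 1:3 ⇒ A = (27/28, 41/28)
3. G is the midpoint of AZ ⇒ G = (135/56, 121/56)
4. F is where the line through J parallel to GD meets line BD ⇒ F = (-135/13, -108/13)
F = B + t·(D−B) with t = 40/13, so BF:FD = t:(1−t) = 40/13:-27/13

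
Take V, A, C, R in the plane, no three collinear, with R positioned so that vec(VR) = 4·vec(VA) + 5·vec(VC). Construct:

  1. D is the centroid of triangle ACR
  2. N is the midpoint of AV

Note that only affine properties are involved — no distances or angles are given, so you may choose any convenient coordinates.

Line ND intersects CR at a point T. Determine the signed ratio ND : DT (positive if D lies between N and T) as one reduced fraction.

ND:DT = 5/4

Choose coordinates V = (0, 0), A = (1, 0), C = (0, 1), R = (4, 5).
1. D is the centroid of triangle ACR ⇒ D = (5/3, 2)
2. N is the midpoint of AV ⇒ N = (1/2, 0)
line ND meets CR at T = (13/5, 18/5)
D = N + t·(T−N) with t = 5/9, so ND:DT = 5/9:4/9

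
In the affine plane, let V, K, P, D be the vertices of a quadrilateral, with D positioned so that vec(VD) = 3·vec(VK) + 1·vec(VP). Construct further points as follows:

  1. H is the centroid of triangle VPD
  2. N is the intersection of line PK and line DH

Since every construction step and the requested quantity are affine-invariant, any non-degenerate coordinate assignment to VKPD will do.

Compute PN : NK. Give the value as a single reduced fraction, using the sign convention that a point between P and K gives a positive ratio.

PN:NK = 3/4

Choose coordinates V = (0, 0), K = (1, 0), P = (0, 1), D = (3, 1).
1. H is the centroid of triangle VPD ⇒ H = (1, 2/3)
2. N is the intersection of line PK and line DH ⇒ N = (3/7, 4/7)
N = P + t·(K−P) with t = 3/7, so PN:NK = t:(1−t) = 3/7:4/7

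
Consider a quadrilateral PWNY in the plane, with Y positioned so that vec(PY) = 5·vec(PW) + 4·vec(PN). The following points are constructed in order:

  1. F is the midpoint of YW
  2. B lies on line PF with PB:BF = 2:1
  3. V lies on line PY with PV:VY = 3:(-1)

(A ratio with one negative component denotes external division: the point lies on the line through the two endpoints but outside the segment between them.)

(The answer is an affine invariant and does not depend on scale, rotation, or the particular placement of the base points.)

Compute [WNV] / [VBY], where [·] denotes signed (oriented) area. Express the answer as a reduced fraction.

Assign P = (0, 0), W = (1, 0), N = (0, 1), Y = (5, 4) — the answer is frame-independent, so this choice is without loss of generality.
1. F is the midpoint of YW ⇒ F = (3, 2)
2. B lies on line PF with PB:BF = 2:1 ⇒ B = (2, 4/3)
3. V lies on line PY with PV:VY = 3:(-1) ⇒ V = (15/2, 6)
2·[WNV] = -25/2, 2·[VBY] = -2/3
[WNV]:[VBY] = -25/2:-2/3 = 75/4

[WNV]:[VBY] = 75/4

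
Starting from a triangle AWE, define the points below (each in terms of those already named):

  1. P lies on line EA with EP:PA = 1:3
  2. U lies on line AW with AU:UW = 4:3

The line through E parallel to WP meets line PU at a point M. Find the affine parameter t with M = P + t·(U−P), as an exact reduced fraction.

Assign A = (0, 0), W = (1, 0), E = (0, 1) — the answer is frame-independent, so this choice is without loss of generality.
1. P lies on line EA with EP:PA = 1:3 ⇒ P = (0, 3/4)
2. U lies on line AW with AU:UW = 4:3 ⇒ U = (4/7, 0)
through E parallel to WP: direction (-1, 3/4); meets PU at M = (-4/9, 4/3)
M = P + t·(U−P) with t = -7/9

t = -7/9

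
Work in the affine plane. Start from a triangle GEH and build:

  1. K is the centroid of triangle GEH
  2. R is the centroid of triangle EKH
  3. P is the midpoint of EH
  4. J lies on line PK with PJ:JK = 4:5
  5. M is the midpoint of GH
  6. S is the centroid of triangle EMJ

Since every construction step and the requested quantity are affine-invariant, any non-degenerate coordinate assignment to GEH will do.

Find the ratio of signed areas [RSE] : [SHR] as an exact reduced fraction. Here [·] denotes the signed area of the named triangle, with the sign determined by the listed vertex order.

Assign G = (0, 0), E = (1, 0), H = (0, 1) — the answer is frame-independent, so this choice is without loss of generality.
1. K is the centroid of triangle GEH ⇒ K = (1/3, 1/3)
2. R is the centroid of triangle EKH ⇒ R = (4/9, 4/9)
3. P is the midpoint of EH ⇒ P = (1/2, 1/2)
4. J lies on line PK with PJ:JK = 4:5 ⇒ J = (23/54, 23/54)
5. M is the midpoint of GH ⇒ M = (0, 1/2)
6. S is the centroid of triangle EMJ ⇒ S = (77/162, 25/81)
2·[RSE] = 5/81, 2·[SHR] = -7/162
[RSE]:[SHR] = 5/81:-7/162 = -10/7

[RSE]:[SHR] = -10/7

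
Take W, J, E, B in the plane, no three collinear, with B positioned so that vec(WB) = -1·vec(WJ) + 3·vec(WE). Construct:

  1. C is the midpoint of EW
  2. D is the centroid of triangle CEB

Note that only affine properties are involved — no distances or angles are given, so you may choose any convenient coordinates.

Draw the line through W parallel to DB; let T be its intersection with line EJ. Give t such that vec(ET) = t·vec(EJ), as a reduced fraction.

t = -4/5

Choose coordinates W = (0, 0), J = (1, 0), E = (0, 1), B = (-1, 3).
1. C is the midpoint of EW ⇒ C = (0, 1/2)
2. D is the centroid of triangle CEB ⇒ D = (-1/3, 3/2)
through W parallel to DB: direction (-2/3, 3/2); meets EJ at T = (-4/5, 9/5)
T = E + t·(J−E) with t = -4/5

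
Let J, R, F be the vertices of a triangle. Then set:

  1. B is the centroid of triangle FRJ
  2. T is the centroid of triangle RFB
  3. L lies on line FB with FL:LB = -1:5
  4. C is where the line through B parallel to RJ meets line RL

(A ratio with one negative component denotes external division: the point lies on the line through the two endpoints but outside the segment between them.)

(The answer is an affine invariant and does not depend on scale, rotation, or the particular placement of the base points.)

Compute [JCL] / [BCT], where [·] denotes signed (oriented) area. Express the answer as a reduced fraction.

Set J = (0, 0), R = (1, 0), F = (0, 1); any affine frame gives the same invariant.
1. B is the centroid of triangle FRJ ⇒ B = (1/3, 1/3)
2. T is the centroid of triangle RFB ⇒ T = (4/9, 4/9)
3. L lies on line FB with FL:LB = -1:5 ⇒ L = (-1/12, 7/6)
4. C is where the line through B parallel to RJ meets line RL ⇒ C = (29/42, 1/3)
2·[JCL] = 5/6, 2·[BCT] = 5/126
[JCL]:[BCT] = 5/6:5/126 = 21

[JCL]:[BCT] = 21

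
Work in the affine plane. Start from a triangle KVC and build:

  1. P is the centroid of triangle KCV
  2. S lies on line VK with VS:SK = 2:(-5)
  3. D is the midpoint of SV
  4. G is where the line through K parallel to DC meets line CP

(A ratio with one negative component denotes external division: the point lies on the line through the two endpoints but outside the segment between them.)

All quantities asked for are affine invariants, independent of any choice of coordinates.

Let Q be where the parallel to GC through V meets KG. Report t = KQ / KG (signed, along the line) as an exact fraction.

t = 2

Assign K = (0, 0), V = (1, 0), C = (0, 1) — the answer is frame-independent, so this choice is without loss of generality.
1. P is the centroid of triangle KCV ⇒ P = (1/3, 1/3)
2. S lies on line VK with VS:SK = 2:(-5) ⇒ S = (5/3, 0)
3. D is the midpoint of SV ⇒ D = (4/3, 0)
4. G is where the line through K parallel to DC meets line CP ⇒ G = (4/5, -3/5)
through V parallel to GC: direction (-4/5, 8/5); meets KG at Q = (8/5, -6/5)
Q = K + t·(G−K) with t = 2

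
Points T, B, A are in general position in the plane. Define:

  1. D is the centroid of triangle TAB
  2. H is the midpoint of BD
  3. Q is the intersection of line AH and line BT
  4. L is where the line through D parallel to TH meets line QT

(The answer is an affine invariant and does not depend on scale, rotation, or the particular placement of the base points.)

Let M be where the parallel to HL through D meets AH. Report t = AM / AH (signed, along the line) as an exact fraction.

t = 7/9

Work in coordinates with T = (0, 0), B = (1, 0), A = (0, 1).
1. D is the centroid of triangle TAB ⇒ D = (1/3, 1/3)
2. H is the midpoint of BD ⇒ H = (2/3, 1/6)
3. Q is the intersection of line AH and line BT ⇒ Q = (4/5, 0)
4. L is where the line through D parallel to TH meets line QT ⇒ L = (-1, 0)
through D parallel to HL: direction (-5/3, -1/6); meets AH at M = (14/27, 19/54)
M = A + t·(H−A) with t = 7/9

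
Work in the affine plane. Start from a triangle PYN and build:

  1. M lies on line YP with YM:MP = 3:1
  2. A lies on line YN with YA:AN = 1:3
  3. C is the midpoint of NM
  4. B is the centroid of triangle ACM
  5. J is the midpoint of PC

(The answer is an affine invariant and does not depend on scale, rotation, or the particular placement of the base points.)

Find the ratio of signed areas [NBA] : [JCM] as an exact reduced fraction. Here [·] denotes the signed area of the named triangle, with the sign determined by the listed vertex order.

Assign P = (0, 0), Y = (1, 0), N = (0, 1) — the answer is frame-independent, so this choice is without loss of generality.
1. M lies on line YP with YM:MP = 3:1 ⇒ M = (1/4, 0)
2. A lies on line YN with YA:AN = 1:3 ⇒ A = (3/4, 1/4)
3. C is the midpoint of NM ⇒ C = (1/8, 1/2)
4. B is the centroid of triangle ACM ⇒ B = (3/8, 1/4)
5. J is the midpoint of PC ⇒ J = (1/16, 1/4)
2·[NBA] = 9/32, 2·[JCM] = -1/16
[NBA]:[JCM] = 9/32:-1/16 = -9/2

[NBA]:[JCM] = -9/2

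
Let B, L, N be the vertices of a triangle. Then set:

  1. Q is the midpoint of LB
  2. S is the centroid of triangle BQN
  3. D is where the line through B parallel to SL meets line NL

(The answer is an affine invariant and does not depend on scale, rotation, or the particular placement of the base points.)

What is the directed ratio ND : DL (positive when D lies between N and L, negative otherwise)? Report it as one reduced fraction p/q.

ND:DL = -5/2

Set B = (0, 0), L = (1, 0), N = (0, 1); any affine frame gives the same invariant.
1. Q is the midpoint of LB ⇒ Q = (1/2, 0)
2. S is the centroid of triangle BQN ⇒ S = (1/6, 1/3)
3. D is where the line through B parallel to SL meets line NL ⇒ D = (5/3, -2/3)
D = N + t·(L−N) with t = 5/3, so ND:DL = t:(1−t) = 5/3:-2/3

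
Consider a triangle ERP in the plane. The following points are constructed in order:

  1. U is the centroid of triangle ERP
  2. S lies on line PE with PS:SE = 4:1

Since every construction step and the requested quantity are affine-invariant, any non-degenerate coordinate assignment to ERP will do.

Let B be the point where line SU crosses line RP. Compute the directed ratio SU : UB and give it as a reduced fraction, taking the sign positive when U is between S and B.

Set E = (0, 0), R = (1, 0), P = (0, 1); any affine frame gives the same invariant.
1. U is the centroid of triangle ERP ⇒ U = (1/3, 1/3)
2. S lies on line PE with PS:SE = 4:1 ⇒ S = (0, 1/5)
line SU meets RP at B = (4/7, 3/7)
U = S + t·(B−S) with t = 7/12, so SU:UB = 7/12:5/12

SU:UB = 7/5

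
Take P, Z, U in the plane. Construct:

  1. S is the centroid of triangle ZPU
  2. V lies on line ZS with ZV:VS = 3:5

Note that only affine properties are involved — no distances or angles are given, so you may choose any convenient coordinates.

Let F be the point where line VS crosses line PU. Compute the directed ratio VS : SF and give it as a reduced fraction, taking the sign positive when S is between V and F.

Work in coordinates with P = (0, 0), Z = (1, 0), U = (0, 1).
1. S is the centroid of triangle ZPU ⇒ S = (1/3, 1/3)
2. V lies on line ZS with ZV:VS = 3:5 ⇒ V = (3/4, 1/8)
line VS meets PU at F = (0, 1/2)
S = V + t·(F−V) with t = 5/9, so VS:SF = 5/9:4/9

VS:SF = 5/4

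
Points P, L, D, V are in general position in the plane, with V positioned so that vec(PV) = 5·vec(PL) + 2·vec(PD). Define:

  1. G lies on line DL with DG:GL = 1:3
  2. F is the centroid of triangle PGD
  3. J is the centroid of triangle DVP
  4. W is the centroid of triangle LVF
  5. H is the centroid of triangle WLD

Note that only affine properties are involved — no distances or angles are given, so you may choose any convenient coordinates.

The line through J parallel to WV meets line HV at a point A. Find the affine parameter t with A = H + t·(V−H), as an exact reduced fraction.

Set P = (0, 0), L = (1, 0), D = (0, 1), V = (5, 2); any affine frame gives the same invariant.
1. G lies on line DL with DG:GL = 1:3 ⇒ G = (1/4, 3/4)
2. F is the centroid of triangle PGD ⇒ F = (1/12, 7/12)
3. J is the centroid of triangle DVP ⇒ J = (5/3, 1)
4. W is the centroid of triangle LVF ⇒ W = (73/36, 31/36)
5. H is the centroid of triangle WLD ⇒ H = (109/108, 67/108)
through J parallel to WV: direction (107/36, 41/36); meets HV at A = (-12439/5184, -2893/5184)
A = H + t·(V−H) with t = -41/48

t = -41/48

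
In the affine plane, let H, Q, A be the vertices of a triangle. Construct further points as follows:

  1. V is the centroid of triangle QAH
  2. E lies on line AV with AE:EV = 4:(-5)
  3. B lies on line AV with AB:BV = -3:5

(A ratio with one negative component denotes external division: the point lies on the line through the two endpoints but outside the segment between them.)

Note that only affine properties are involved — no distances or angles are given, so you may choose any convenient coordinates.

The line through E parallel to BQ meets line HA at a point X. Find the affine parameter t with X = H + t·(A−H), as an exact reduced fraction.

t = 17/9

Assign H = (0, 0), Q = (1, 0), A = (0, 1) — the answer is frame-independent, so this choice is without loss of generality.
1. V is the centroid of triangle QAH ⇒ V = (1/3, 1/3)
2. E lies on line AV with AE:EV = 4:(-5) ⇒ E = (-4/3, 11/3)
3. B lies on line AV with AB:BV = -3:5 ⇒ B = (-1/2, 2)
through E parallel to BQ: direction (3/2, -2); meets HA at X = (0, 17/9)
X = H + t·(A−H) with t = 17/9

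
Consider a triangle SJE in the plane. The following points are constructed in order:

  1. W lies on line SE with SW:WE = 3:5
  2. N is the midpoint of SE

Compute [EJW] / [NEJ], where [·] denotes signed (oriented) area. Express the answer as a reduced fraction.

Set S = (0, 0), J = (1, 0), E = (0, 1); any affine frame gives the same invariant.
1. W lies on line SE with SW:WE = 3:5 ⇒ W = (0, 3/8)
2. N is the midpoint of SE ⇒ N = (0, 1/2)
2·[EJW] = -5/8, 2·[NEJ] = -1/2
[EJW]:[NEJ] = -5/8:-1/2 = 5/4

[EJW]:[NEJ] = 5/4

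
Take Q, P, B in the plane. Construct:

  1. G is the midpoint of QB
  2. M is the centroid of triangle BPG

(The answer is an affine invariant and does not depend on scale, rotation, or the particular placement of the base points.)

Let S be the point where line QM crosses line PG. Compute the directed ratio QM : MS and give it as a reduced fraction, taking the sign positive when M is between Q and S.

QM:MS = -4

Set Q = (0, 0), P = (1, 0), B = (0, 1); any affine frame gives the same invariant.
1. G is the midpoint of QB ⇒ G = (0, 1/2)
2. M is the centroid of triangle BPG ⇒ M = (1/3, 1/2)
line QM meets PG at S = (1/4, 3/8)
M = Q + t·(S−Q) with t = 4/3, so QM:MS = 4/3:-1/3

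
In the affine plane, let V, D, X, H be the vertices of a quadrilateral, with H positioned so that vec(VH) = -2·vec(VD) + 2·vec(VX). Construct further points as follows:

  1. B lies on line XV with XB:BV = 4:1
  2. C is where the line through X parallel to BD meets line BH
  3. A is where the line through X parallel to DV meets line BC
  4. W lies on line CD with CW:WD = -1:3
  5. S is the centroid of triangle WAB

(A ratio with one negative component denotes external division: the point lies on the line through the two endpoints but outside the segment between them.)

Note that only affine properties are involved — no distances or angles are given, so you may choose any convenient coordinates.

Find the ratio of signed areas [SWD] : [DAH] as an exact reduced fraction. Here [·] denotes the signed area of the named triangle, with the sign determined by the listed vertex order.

[SWD]:[DAH] = 22/35

Work in coordinates with V = (0, 0), D = (1, 0), X = (0, 1), H = (-2, 2).
1. B lies on line XV with XB:BV = 4:1 ⇒ B = (0, 1/5)
2. C is where the line through X parallel to BD meets line BH ⇒ C = (-8/7, 43/35)
3. A is where the line through X parallel to DV meets line BC ⇒ A = (-8/9, 1)
4. W lies on line CD with CW:WD = -1:3 ⇒ W = (-31/14, 129/70)
5. S is the centroid of triangle WAB ⇒ S = (-391/378, 71/70)
2·[SWD] = -22/45, 2·[DAH] = -7/9
[SWD]:[DAH] = -22/45:-7/9 = 22/35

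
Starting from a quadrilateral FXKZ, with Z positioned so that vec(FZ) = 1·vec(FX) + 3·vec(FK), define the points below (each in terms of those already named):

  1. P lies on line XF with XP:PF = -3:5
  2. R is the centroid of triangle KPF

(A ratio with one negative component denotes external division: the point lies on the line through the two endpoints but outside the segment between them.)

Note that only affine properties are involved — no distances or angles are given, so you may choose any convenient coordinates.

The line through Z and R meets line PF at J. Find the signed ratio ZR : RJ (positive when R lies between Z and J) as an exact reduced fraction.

ZR:RJ = 8

Set F = (0, 0), X = (1, 0), K = (0, 1), Z = (1, 3); any affine frame gives the same invariant.
1. P lies on line XF with XP:PF = -3:5 ⇒ P = (5/2, 0)
2. R is the centroid of triangle KPF ⇒ R = (5/6, 1/3)
line ZR meets PF at J = (13/16, 0)
R = Z + t·(J−Z) with t = 8/9, so ZR:RJ = 8/9:1/9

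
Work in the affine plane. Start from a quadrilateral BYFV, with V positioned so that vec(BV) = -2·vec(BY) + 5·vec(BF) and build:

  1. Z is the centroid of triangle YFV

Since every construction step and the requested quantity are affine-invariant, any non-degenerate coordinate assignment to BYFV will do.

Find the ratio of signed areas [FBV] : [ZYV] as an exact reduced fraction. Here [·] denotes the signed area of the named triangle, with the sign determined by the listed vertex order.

[FBV]:[ZYV] = -3

Set B = (0, 0), Y = (1, 0), F = (0, 1), V = (-2, 5); any affine frame gives the same invariant.
1. Z is the centroid of triangle YFV ⇒ Z = (-1/3, 2)
2·[FBV] = -2, 2·[ZYV] = 2/3
[FBV]:[ZYV] = -2:2/3 = -3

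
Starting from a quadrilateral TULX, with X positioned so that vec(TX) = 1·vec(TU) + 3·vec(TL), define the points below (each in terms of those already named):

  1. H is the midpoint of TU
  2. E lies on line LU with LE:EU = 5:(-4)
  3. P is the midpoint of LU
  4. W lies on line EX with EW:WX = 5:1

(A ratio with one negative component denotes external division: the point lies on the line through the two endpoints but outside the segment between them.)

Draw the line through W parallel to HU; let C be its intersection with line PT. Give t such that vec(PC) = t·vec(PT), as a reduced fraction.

Work in coordinates with T = (0, 0), U = (1, 0), L = (0, 1), X = (1, 3).
1. H is the midpoint of TU ⇒ H = (1/2, 0)
2. E lies on line LU with LE:EU = 5:(-4) ⇒ E = (5, -4)
3. P is the midpoint of LU ⇒ P = (1/2, 1/2)
4. W lies on line EX with EW:WX = 5:1 ⇒ W = (5/3, 11/6)
through W parallel to HU: direction (1/2, 0); meets PT at C = (11/6, 11/6)
C = P + t·(T−P) with t = -8/3

t = -8/3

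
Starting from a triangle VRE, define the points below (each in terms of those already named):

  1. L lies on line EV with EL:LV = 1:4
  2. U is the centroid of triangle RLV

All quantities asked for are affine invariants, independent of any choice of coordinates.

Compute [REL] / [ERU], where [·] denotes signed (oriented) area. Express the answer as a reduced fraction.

[REL]:[ERU] = -1/2

Set V = (0, 0), R = (1, 0), E = (0, 1); any affine frame gives the same invariant.
1. L lies on line EV with EL:LV = 1:4 ⇒ L = (0, 4/5)
2. U is the centroid of triangle RLV ⇒ U = (1/3, 4/15)
2·[REL] = 1/5, 2·[ERU] = -2/5
[REL]:[ERU] = 1/5:-2/5 = -1/2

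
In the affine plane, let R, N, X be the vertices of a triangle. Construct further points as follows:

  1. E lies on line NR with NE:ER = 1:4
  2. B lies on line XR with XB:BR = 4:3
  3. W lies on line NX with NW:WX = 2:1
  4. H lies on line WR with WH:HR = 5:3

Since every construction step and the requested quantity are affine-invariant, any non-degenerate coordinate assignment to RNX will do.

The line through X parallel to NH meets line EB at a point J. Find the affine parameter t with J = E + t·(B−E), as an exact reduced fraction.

t = 27/7

Assign R = (0, 0), N = (1, 0), X = (0, 1) — the answer is frame-independent, so this choice is without loss of generality.
1. E lies on line NR with NE:ER = 1:4 ⇒ E = (4/5, 0)
2. B lies on line XR with XB:BR = 4:3 ⇒ B = (0, 3/7)
3. W lies on line NX with NW:WX = 2:1 ⇒ W = (1/3, 2/3)
4. H lies on line WR with WH:HR = 5:3 ⇒ H = (1/8, 1/4)
through X parallel to NH: direction (-7/8, 1/4); meets EB at J = (-16/7, 81/49)
J = E + t·(B−E) with t = 27/7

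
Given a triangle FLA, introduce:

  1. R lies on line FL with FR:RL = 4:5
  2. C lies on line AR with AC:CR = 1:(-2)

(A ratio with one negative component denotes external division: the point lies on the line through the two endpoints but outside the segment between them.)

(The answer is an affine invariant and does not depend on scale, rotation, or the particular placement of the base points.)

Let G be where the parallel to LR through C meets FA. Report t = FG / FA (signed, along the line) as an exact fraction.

t = 2

Work in coordinates with F = (0, 0), L = (1, 0), A = (0, 1).
1. R lies on line FL with FR:RL = 4:5 ⇒ R = (4/9, 0)
2. C lies on line AR with AC:CR = 1:(-2) ⇒ C = (-4/9, 2)
through C parallel to LR: direction (-5/9, 0); meets FA at G = (0, 2)
G = F + t·(A−F) with t = 2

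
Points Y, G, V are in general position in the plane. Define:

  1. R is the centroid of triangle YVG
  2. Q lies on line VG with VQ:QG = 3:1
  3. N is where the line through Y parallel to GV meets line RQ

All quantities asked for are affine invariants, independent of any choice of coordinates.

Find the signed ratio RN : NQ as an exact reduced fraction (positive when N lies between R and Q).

RN:NQ = -2/3

Set Y = (0, 0), G = (1, 0), V = (0, 1); any affine frame gives the same invariant.
1. R is the centroid of triangle YVG ⇒ R = (1/3, 1/3)
2. Q lies on line VG with VQ:QG = 3:1 ⇒ Q = (3/4, 1/4)
3. N is where the line through Y parallel to GV meets line RQ ⇒ N = (-1/2, 1/2)
N = R + t·(Q−R) with t = -2, so RN:NQ = t:(1−t) = -2:3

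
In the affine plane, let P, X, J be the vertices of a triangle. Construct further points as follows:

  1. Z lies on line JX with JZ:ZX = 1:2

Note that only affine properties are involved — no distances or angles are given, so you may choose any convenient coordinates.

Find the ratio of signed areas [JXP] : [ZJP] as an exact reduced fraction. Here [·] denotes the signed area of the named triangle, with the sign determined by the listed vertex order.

Assign P = (0, 0), X = (1, 0), J = (0, 1) — the answer is frame-independent, so this choice is without loss of generality.
1. Z lies on line JX with JZ:ZX = 1:2 ⇒ Z = (1/3, 2/3)
2·[JXP] = -1, 2·[ZJP] = 1/3
[JXP]:[ZJP] = -1:1/3 = -3

[JXP]:[ZJP] = -3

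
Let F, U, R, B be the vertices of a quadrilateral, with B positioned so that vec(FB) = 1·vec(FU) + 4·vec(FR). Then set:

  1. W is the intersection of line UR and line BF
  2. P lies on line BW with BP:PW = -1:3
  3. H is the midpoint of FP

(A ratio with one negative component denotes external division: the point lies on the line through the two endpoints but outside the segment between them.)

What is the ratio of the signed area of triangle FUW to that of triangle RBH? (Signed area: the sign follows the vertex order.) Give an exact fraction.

Assign F = (0, 0), U = (1, 0), R = (0, 1), B = (1, 4) — the answer is frame-independent, so this choice is without loss of generality.
1. W is the intersection of line UR and line BF ⇒ W = (1/5, 4/5)
2. P lies on line BW with BP:PW = -1:3 ⇒ P = (7/5, 28/5)
3. H is the midpoint of FP ⇒ H = (7/10, 14/5)
2·[FUW] = 4/5, 2·[RBH] = -3/10
[FUW]:[RBH] = 4/5:-3/10 = -8/3

[FUW]:[RBH] = -8/3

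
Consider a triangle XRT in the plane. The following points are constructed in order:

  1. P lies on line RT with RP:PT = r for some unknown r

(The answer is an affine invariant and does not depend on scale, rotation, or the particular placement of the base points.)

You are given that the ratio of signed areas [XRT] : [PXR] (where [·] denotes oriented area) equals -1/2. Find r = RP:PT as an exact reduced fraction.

r = -2/3

Assign X = (0, 0), R = (1, 0), T = (0, 1) — the answer is frame-independent, so this choice is without loss of generality.
1. With RP:PT = r, write λ = r/(r+1) so P = R + λ·(T−R); P is affine-linear in λ
Every point depending on P is an affine combination of P and λ-independent points, so each such coordinate is linear in λ; the λ² term in each signed area is a multiple of (T−R)×(T−R) = 0, so 2·[XRT] and 2·[PXR] are each linear in λ. Evaluating at λ=0 and λ=1:
  2·[XRT] = 1,   2·[PXR] = λ
So [XRT]:[PXR] = (1) / (λ). Setting this equal to -1/2:
  1 = -1/2·(λ)  ⇒  λ = -2
Then r = λ/(1−λ) = (-2)/(3) = -2/3. Check: with r = -2/3, P = (3, -2) and [XRT]:[PXR] = -1/2 as required.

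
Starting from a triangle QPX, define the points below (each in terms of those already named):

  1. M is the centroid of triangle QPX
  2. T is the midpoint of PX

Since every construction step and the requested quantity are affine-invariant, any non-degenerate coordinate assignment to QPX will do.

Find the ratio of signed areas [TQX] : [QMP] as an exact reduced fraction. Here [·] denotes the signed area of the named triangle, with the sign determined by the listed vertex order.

Assign Q = (0, 0), P = (1, 0), X = (0, 1) — the answer is frame-independent, so this choice is without loss of generality.
1. M is the centroid of triangle QPX ⇒ M = (1/3, 1/3)
2. T is the midpoint of PX ⇒ T = (1/2, 1/2)
2·[TQX] = -1/2, 2·[QMP] = -1/3
[TQX]:[QMP] = -1/2:-1/3 = 3/2

[TQX]:[QMP] = 3/2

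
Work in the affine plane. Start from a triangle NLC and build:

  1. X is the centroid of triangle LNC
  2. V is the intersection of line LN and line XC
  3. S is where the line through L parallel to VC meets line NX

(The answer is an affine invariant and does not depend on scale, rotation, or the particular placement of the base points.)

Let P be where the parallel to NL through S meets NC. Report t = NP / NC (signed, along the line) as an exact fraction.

Choose coordinates N = (0, 0), L = (1, 0), C = (0, 1).
1. X is the centroid of triangle LNC ⇒ X = (1/3, 1/3)
2. V is the intersection of line LN and line XC ⇒ V = (1/2, 0)
3. S is where the line through L parallel to VC meets line NX ⇒ S = (2/3, 2/3)
through S parallel to NL: direction (1, 0); meets NC at P = (0, 2/3)
P = N + t·(C−N) with t = 2/3

t = 2/3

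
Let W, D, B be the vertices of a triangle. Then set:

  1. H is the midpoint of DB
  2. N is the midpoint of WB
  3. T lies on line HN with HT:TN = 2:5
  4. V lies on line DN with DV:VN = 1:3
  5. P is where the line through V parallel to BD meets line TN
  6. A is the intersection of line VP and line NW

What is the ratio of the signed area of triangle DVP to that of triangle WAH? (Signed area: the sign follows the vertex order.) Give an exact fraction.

[DVP]:[WAH] = 3/28

Assign W = (0, 0), D = (1, 0), B = (0, 1) — the answer is frame-independent, so this choice is without loss of generality.
1. H is the midpoint of DB ⇒ H = (1/2, 1/2)
2. N is the midpoint of WB ⇒ N = (0, 1/2)
3. T lies on line HN with HT:TN = 2:5 ⇒ T = (5/14, 1/2)
4. V lies on line DN with DV:VN = 1:3 ⇒ V = (3/4, 1/8)
5. P is where the line through V parallel to BD meets line TN ⇒ P = (3/8, 1/2)
6. A is the intersection of line VP and line NW ⇒ A = (0, 7/8)
2·[DVP] = -3/64, 2·[WAH] = -7/16
[DVP]:[WAH] = -3/64:-7/16 = 3/28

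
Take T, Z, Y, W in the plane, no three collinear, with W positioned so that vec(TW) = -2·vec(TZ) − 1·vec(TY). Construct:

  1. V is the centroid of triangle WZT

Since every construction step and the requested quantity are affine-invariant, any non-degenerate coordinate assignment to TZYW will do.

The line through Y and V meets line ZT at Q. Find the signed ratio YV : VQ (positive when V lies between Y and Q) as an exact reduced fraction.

YV:VQ = -4

Work in coordinates with T = (0, 0), Z = (1, 0), Y = (0, 1), W = (-2, -1).
1. V is the centroid of triangle WZT ⇒ V = (-1/3, -1/3)
line YV meets ZT at Q = (-1/4, 0)
V = Y + t·(Q−Y) with t = 4/3, so YV:VQ = 4/3:-1/3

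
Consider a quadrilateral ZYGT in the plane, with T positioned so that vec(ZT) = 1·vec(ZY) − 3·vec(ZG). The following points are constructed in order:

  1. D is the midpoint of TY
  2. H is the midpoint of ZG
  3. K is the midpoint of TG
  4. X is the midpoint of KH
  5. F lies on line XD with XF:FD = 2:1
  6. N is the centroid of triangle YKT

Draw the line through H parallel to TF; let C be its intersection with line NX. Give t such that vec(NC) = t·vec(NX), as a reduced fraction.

Choose coordinates Z = (0, 0), Y = (1, 0), G = (0, 1), T = (1, -3).
1. D is the midpoint of TY ⇒ D = (1, -3/2)
2. H is the midpoint of ZG ⇒ H = (0, 1/2)
3. K is the midpoint of TG ⇒ K = (1/2, -1)
4. X is the midpoint of KH ⇒ X = (1/4, -1/4)
5. F lies on line XD with XF:FD = 2:1 ⇒ F = (3/4, -13/12)
6. N is the centroid of triangle YKT ⇒ N = (5/6, -4/3)
through H parallel to TF: direction (-1/4, 23/12); meets NX at C = (3/61, 15/122)
C = N + t·(X−N) with t = 82/61

t = 82/61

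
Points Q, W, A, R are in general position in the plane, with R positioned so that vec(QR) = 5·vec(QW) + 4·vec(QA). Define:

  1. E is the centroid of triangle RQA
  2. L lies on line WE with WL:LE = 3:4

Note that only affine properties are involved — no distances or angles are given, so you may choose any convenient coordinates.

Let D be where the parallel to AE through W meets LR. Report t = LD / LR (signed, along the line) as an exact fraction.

Work in coordinates with Q = (0, 0), W = (1, 0), A = (0, 1), R = (5, 4).
1. E is the centroid of triangle RQA ⇒ E = (5/3, 5/3)
2. L lies on line WE with WL:LE = 3:4 ⇒ L = (9/7, 5/7)
through W parallel to AE: direction (5/3, 2/3); meets LR at D = (1/21, -8/21)
D = L + t·(R−L) with t = -1/3

t = -1/3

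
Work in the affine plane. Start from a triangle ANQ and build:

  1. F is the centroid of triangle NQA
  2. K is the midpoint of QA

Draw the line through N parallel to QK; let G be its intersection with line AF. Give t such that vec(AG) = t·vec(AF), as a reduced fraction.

t = 3

Assign A = (0, 0), N = (1, 0), Q = (0, 1) — the answer is frame-independent, so this choice is without loss of generality.
1. F is the centroid of triangle NQA ⇒ F = (1/3, 1/3)
2. K is the midpoint of QA ⇒ K = (0, 1/2)
through N parallel to QK: direction (0, -1/2); meets AF at G = (1, 1)
G = A + t·(F−A) with t = 3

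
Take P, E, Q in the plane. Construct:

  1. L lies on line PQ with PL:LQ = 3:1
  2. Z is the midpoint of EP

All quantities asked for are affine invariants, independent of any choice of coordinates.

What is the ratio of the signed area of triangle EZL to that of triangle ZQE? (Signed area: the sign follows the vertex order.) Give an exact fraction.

[EZL]:[ZQE] = 3/4

Work in coordinates with P = (0, 0), E = (1, 0), Q = (0, 1).
1. L lies on line PQ with PL:LQ = 3:1 ⇒ L = (0, 3/4)
2. Z is the midpoint of EP ⇒ Z = (1/2, 0)
2·[EZL] = -3/8, 2·[ZQE] = -1/2
[EZL]:[ZQE] = -3/8:-1/2 = 3/4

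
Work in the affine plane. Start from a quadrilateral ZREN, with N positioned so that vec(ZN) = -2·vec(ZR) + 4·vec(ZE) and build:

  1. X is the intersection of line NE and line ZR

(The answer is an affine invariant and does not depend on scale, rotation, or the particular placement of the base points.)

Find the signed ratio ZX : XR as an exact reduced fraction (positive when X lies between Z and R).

Assign Z = (0, 0), R = (1, 0), E = (0, 1), N = (-2, 4) — the answer is frame-independent, so this choice is without loss of generality.
1. X is the intersection of line NE and line ZR ⇒ X = (2/3, 0)
X = Z + t·(R−Z) with t = 2/3, so ZX:XR = t:(1−t) = 2/3:1/3

ZX:XR = 2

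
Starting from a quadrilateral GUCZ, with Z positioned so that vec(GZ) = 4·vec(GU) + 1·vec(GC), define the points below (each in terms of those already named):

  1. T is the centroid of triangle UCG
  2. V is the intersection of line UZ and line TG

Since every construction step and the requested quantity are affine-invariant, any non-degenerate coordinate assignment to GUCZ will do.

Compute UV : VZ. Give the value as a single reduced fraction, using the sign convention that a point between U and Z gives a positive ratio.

Assign G = (0, 0), U = (1, 0), C = (0, 1), Z = (4, 1) — the answer is frame-independent, so this choice is without loss of generality.
1. T is the centroid of triangle UCG ⇒ T = (1/3, 1/3)
2. V is the intersection of line UZ and line TG ⇒ V = (-1/2, -1/2)
V = U + t·(Z−U) with t = -1/2, so UV:VZ = t:(1−t) = -1/2:3/2

UV:VZ = -1/3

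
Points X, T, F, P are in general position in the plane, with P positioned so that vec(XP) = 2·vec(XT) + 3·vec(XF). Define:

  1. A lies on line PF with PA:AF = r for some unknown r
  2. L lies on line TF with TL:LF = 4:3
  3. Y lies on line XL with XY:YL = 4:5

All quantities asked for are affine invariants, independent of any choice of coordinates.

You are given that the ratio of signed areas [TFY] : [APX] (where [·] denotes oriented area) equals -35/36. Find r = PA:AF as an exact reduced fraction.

Set X = (0, 0), T = (1, 0), F = (0, 1), P = (2, 3); any affine frame gives the same invariant.
1. With PA:AF = r, write λ = r/(r+1) so A = P + λ·(F−P); A is affine-linear in λ
2. L lies on line TF with TL:LF = 4:3 ⇒ L = (3/7, 4/7)
3. Y lies on line XL with XY:YL = 4:5 ⇒ Y = (4/21, 16/63)
Every point depending on A is an affine combination of A and λ-independent points, so each such coordinate is linear in λ; the λ² term in each signed area is a multiple of (F−P)×(F−P) = 0, so 2·[TFY] and 2·[APX] are each linear in λ. Evaluating at λ=0 and λ=1:
  2·[TFY] = 5/9,   2·[APX] = -2·λ
So [TFY]:[APX] = (5/9) / (-2·λ). Setting this equal to -35/36:
  5/9 = -35/36·(-2·λ)  ⇒  λ = 2/7
Then r = λ/(1−λ) = (2/7)/(5/7) = 2/5. Check: with r = 2/5, A = (10/7, 17/7) and [TFY]:[APX] = -35/36 as required.

r = 2/5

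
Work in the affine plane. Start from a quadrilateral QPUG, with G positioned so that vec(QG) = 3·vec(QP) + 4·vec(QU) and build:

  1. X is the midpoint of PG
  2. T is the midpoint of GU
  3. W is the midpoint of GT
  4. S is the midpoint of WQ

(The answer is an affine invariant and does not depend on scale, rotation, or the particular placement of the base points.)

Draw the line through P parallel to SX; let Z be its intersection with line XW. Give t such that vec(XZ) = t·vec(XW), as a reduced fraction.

t = -11/8

Set Q = (0, 0), P = (1, 0), U = (0, 1), G = (3, 4); any affine frame gives the same invariant.
1. X is the midpoint of PG ⇒ X = (2, 2)
2. T is the midpoint of GU ⇒ T = (3/2, 5/2)
3. W is the midpoint of GT ⇒ W = (9/4, 13/4)
4. S is the midpoint of WQ ⇒ S = (9/8, 13/8)
through P parallel to SX: direction (7/8, 3/8); meets XW at Z = (53/32, 9/32)
Z = X + t·(W−X) with t = -11/8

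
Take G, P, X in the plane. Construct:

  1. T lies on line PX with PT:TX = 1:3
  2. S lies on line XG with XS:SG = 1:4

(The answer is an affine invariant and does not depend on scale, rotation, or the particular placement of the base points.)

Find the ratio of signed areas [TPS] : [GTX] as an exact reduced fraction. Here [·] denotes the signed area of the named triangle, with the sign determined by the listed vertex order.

Set G = (0, 0), P = (1, 0), X = (0, 1); any affine frame gives the same invariant.
1. T lies on line PX with PT:TX = 1:3 ⇒ T = (3/4, 1/4)
2. S lies on line XG with XS:SG = 1:4 ⇒ S = (0, 4/5)
2·[TPS] = -1/20, 2·[GTX] = 3/4
[TPS]:[GTX] = -1/20:3/4 = -1/15

[TPS]:[GTX] = -1/15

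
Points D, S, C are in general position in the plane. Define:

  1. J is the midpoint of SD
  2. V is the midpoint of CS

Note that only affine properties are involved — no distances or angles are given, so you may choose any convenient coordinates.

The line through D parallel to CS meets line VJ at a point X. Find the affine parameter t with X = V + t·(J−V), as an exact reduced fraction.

t = 2

Work in coordinates with D = (0, 0), S = (1, 0), C = (0, 1).
1. J is the midpoint of SD ⇒ J = (1/2, 0)
2. V is the midpoint of CS ⇒ V = (1/2, 1/2)
through D parallel to CS: direction (1, -1); meets VJ at X = (1/2, -1/2)
X = V + t·(J−V) with t = 2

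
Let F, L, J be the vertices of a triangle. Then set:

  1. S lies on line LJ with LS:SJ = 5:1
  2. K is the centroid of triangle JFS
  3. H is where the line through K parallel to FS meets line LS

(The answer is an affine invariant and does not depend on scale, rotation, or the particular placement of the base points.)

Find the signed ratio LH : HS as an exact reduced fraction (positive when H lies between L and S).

LH:HS = -16

Work in coordinates with F = (0, 0), L = (1, 0), J = (0, 1).
1. S lies on line LJ with LS:SJ = 5:1 ⇒ S = (1/6, 5/6)
2. K is the centroid of triangle JFS ⇒ K = (1/18, 11/18)
3. H is where the line through K parallel to FS meets line LS ⇒ H = (1/9, 8/9)
H = L + t·(S−L) with t = 16/15, so LH:HS = t:(1−t) = 16/15:-1/15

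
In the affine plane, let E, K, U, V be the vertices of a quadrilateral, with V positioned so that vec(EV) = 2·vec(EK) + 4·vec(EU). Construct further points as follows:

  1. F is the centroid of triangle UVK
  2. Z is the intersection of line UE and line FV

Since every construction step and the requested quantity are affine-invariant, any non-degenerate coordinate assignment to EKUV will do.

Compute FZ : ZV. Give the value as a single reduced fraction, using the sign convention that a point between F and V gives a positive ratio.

FZ:ZV = -1/2

Set E = (0, 0), K = (1, 0), U = (0, 1), V = (2, 4); any affine frame gives the same invariant.
1. F is the centroid of triangle UVK ⇒ F = (1, 5/3)
2. Z is the intersection of line UE and line FV ⇒ Z = (0, -2/3)
Z = F + t·(V−F) with t = -1, so FZ:ZV = t:(1−t) = -1:2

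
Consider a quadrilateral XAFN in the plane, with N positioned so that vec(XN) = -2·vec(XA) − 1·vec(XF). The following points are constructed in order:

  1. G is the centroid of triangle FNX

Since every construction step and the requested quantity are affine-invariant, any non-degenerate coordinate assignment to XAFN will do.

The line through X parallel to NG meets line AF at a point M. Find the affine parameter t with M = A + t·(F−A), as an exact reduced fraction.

Choose coordinates X = (0, 0), A = (1, 0), F = (0, 1), N = (-2, -1).
1. G is the centroid of triangle FNX ⇒ G = (-2/3, 0)
through X parallel to NG: direction (4/3, 1); meets AF at M = (4/7, 3/7)
M = A + t·(F−A) with t = 3/7

t = 3/7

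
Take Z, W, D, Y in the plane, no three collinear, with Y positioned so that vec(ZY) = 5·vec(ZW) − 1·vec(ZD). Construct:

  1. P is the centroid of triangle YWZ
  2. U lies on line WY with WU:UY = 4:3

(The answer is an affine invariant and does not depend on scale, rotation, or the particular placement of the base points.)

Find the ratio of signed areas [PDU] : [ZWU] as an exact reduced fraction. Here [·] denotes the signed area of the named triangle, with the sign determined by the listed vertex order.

Set Z = (0, 0), W = (1, 0), D = (0, 1), Y = (5, -1); any affine frame gives the same invariant.
1. P is the centroid of triangle YWZ ⇒ P = (2, -1/3)
2. U lies on line WY with WU:UY = 4:3 ⇒ U = (23/7, -4/7)
2·[PDU] = -26/21, 2·[ZWU] = -4/7
[PDU]:[ZWU] = -26/21:-4/7 = 13/6

[PDU]:[ZWU] = 13/6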